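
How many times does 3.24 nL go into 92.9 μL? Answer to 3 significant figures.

(92.9e-6) / (3.24e-9) = 28.67e3

28700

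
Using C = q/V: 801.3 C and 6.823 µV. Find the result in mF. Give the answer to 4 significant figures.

(801.3) / (6.823 × 10^-6) = 117.441 × 10^6 F

117400000000 mF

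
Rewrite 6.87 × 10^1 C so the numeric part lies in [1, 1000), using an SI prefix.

68.7 C

= 68.7 C; mantissa already in [1, 1000).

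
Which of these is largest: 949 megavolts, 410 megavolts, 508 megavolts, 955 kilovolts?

949 megavolts

949 megavolts = 949000000 volts
410 megavolts = 410000000 volts
508 megavolts = 508000000 volts
955 kilovolts = 955000 volts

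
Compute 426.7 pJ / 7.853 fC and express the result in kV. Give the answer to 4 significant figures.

(426.7 × 10^-12) / (7.853 × 10^-15) = 54.3359 × 10^3 V

54.34 kV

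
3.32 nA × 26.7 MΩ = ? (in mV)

3.32e-9 × 26.7e6 = 88.644e-3 V

88.644 mV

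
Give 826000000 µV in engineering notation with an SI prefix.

826 V

= 826 V; mantissa already in [1, 1000).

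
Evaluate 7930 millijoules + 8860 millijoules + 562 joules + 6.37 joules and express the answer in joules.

585.16 joules

In joules:
  7930 millijoules = 7930e-3 joules = 7.93
  8860 millijoules = 8860e-3 joules = 8.86
  562 joules → 562
  6.37 joules → 6.37
Sum: 7.93 + 8.86 + 562 + 6.37 = 585.16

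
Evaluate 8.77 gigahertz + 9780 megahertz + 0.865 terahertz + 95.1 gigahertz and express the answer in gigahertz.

In gigahertz:
  8.77 gigahertz → 8.77
  9780 megahertz = 9780 × 10⁻³ gigahertz = 9.78
  0.865 terahertz = 0.865 × 10³ gigahertz = 865
  95.1 gigahertz → 95.1
Sum: 8.77 + 9.78 + 865 + 95.1 = 978.65

978.65 gigahertz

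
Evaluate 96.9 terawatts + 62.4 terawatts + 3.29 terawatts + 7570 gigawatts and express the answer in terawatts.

170.16 terawatts

In terawatts:
  96.9 terawatts → 96.9
  62.4 terawatts → 62.4
  3.29 terawatts → 3.29
  7570 gigawatts = 7570e-3 terawatts = 7.57
Sum: 96.9 + 62.4 + 3.29 + 7.57 = 170.16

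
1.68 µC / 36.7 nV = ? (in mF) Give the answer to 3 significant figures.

45800 mF

(1.68e-6) / (36.7e-9) = 0.045777e3 F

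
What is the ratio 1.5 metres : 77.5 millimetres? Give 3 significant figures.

19.4

(1.5) / (77.5e-3) = 0.01935e3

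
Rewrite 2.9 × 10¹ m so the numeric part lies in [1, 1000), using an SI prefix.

29 m

= 29 m; mantissa already in [1, 1000).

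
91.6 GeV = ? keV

91600000 keV

giga = 10⁹, kilo = 10³; factor is 10⁶.
91.6 × 10⁶ = 91600000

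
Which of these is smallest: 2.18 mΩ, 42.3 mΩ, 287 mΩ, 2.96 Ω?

2.18 mΩ = 0.00218 Ω
42.3 mΩ = 0.0423 Ω
287 mΩ = 0.287 Ω
2.96 Ω = 2.96 Ω

2.18 mΩ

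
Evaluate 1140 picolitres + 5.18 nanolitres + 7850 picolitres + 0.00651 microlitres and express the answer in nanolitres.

In nanolitres:
  1140 picolitres = 1140 × 10⁻³ nanolitres = 1.14
  5.18 nanolitres → 5.18
  7850 picolitres = 7850 × 10⁻³ nanolitres = 7.85
  0.00651 microlitres = 0.00651 × 10³ nanolitres = 6.51
Sum: 1.14 + 5.18 + 7.85 + 6.51 = 20.68

20.68 nanolitres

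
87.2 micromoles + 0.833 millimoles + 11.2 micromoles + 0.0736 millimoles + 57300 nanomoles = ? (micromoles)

In micromoles:
  87.2 micromoles → 87.2
  0.833 millimoles = 0.833 × 10^3 micromoles = 833
  11.2 micromoles → 11.2
  0.0736 millimoles = 0.0736 × 10^3 micromoles = 73.6
  57300 nanomoles = 57300 × 10^-3 micromoles = 57.3
Sum: 87.2 + 833 + 11.2 + 73.6 + 57.3 = 1062.3

1062.3 micromoles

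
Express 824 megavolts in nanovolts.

824000000000000000 nanovolts

mega = 1e6, nano = 1e-9; factor is 1e15.
824 × 1e15 = 824000000000000000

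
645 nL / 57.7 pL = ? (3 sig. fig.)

(645e-9) / (57.7e-12) = 11.18e3

11200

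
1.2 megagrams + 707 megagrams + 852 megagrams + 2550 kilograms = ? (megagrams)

In megagrams:
  1.2 megagrams → 1.2
  707 megagrams → 707
  852 megagrams → 852
  2550 kilograms = 2550e-3 megagrams = 2.55
Sum: 1.2 + 707 + 852 + 2.55 = 1562.75

1562.75 megagrams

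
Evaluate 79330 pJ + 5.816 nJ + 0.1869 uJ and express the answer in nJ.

272.046 nJ

In nJ:
  79330 pJ = 79330e-3 nJ = 79.33
  5.816 nJ → 5.816
  0.1869 uJ = 0.1869e3 nJ = 186.9
Sum: 79.33 + 5.816 + 186.9 = 272.046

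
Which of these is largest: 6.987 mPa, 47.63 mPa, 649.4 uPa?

47.63 mPa

6.987 mPa = 0.006987 Pa
47.63 mPa = 0.04763 Pa
649.4 uPa = 0.0006494 Pa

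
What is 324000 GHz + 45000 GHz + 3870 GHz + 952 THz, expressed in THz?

1324.87 THz

In THz:
  324000 GHz = 324000 × 10^-3 THz = 324
  45000 GHz = 45000 × 10^-3 THz = 45
  3870 GHz = 3870 × 10^-3 THz = 3.87
  952 THz → 952
Sum: 324 + 45 + 3.87 + 952 = 1324.87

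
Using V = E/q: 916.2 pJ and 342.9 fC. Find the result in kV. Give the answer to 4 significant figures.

(916.2 × 10^-12) / (342.9 × 10^-15) = 2.67192 × 10^3 V

2.672 kV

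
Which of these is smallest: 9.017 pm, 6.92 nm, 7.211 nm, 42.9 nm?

9.017 pm = 0.000000000009017 m
6.92 nm = 0.00000000692 m
7.211 nm = 0.000000007211 m
42.9 nm = 0.0000000429 m

9.017 pm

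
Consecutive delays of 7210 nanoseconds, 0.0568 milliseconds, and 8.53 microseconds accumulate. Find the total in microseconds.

72.54 microseconds

In microseconds:
  7210 nanoseconds = 7210 × 10^-3 microseconds = 7.21
  0.0568 milliseconds = 0.0568 × 10^3 microseconds = 56.8
  8.53 microseconds → 8.53
Sum: 7.21 + 56.8 + 8.53 = 72.54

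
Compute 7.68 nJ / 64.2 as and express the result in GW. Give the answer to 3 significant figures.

0.120 GW

(7.68 × 10⁻⁹) / (64.2 × 10⁻¹⁸) = 0.11963 × 10⁹ W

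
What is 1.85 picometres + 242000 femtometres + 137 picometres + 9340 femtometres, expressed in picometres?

390.19 picometres

In picometres:
  1.85 picometres → 1.85
  242000 femtometres = 242000 × 10⁻³ picometres = 242
  137 picometres → 137
  9340 femtometres = 9340 × 10⁻³ picometres = 9.34
Sum: 1.85 + 242 + 137 + 9.34 = 390.19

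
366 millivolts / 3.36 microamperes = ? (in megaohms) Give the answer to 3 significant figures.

(366 × 10^-3) / (3.36 × 10^-6) = 108.93 × 10^3 Ω

0.109 megaohms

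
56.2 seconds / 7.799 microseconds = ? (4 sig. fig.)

7206000

(56.2) / (7.799e-6) = 7.2061e6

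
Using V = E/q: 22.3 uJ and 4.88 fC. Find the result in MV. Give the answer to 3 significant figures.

(22.3 × 10⁻⁶) / (4.88 × 10⁻¹⁵) = 4.5697 × 10⁹ V

4570 MV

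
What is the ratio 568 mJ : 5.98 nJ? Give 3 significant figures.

(568 × 10⁻³) / (5.98 × 10⁻⁹) = 94.98 × 10⁶

95000000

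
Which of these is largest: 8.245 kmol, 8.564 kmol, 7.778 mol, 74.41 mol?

8.564 kmol

8.245 kmol = 8245 mol
8.564 kmol = 8564 mol
7.778 mol = 7.778 mol
74.41 mol = 74.41 mol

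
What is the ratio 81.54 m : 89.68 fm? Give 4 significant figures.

(81.54) / (89.68e-15) = 0.90923e15

909200000000000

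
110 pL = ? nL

pico = 1e-12, nano = 1e-9; factor is 1e-3.
110 × 1e-3 = 0.11

0.11 nL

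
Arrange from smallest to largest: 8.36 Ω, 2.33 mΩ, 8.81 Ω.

2.33 mΩ < 8.36 Ω < 8.81 Ω

8.36 Ω = 8.36 Ω
2.33 mΩ = 0.00233 Ω
8.81 Ω = 8.81 Ω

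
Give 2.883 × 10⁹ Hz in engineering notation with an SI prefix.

2.883 GHz

= 2.883 × 10⁹ Hz; 10⁹ is giga.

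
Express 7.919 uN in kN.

micro = 10^-6, kilo = 10^3; factor is 10^-9.
7.919 × 10^-9 = 0.000000007919

0.000000007919 kN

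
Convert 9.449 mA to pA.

9449000000 pA

milli = 10^-3, pico = 10^-12; factor is 10^9.
9.449 × 10^9 = 9449000000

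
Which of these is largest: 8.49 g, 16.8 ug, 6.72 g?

8.49 g

8.49 g = 8.49 g
16.8 ug = 0.0000168 g
6.72 g = 6.72 g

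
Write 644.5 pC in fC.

644500 fC

pico = 10⁻¹², femto = 10⁻¹⁵; factor is 10³.
644.5 × 10³ = 644500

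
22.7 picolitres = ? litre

pico = 10⁻¹², (no prefix) = 10⁰; factor is 10⁻¹².
22.7 × 10⁻¹² = 0.0000000000227

0.0000000000227 litres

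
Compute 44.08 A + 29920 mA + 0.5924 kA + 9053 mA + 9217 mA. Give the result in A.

In A:
  44.08 A → 44.08
  29920 mA = 29920 × 10⁻³ A = 29.92
  0.5924 kA = 0.5924 × 10³ A = 592.4
  9053 mA = 9053 × 10⁻³ A = 9.053
  9217 mA = 9217 × 10⁻³ A = 9.217
Sum: 44.08 + 29.92 + 592.4 + 9.053 + 9.217 = 684.67

684.67 A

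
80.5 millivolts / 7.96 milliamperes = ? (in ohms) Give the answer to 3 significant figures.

(80.5e-3) / (7.96e-3) = 10.113 Ω

10.1 ohms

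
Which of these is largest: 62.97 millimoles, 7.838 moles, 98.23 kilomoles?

62.97 millimoles = 0.06297 moles
7.838 moles = 7.838 moles
98.23 kilomoles = 98230 moles

98.23 kilomoles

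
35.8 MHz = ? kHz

35800 kHz

mega = 10⁶, kilo = 10³; factor is 10³.
35.8 × 10³ = 35800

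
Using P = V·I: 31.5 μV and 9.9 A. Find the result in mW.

0.31185 mW

31.5 × 10^-6 × 9.9 = 311.85 × 10^-6 W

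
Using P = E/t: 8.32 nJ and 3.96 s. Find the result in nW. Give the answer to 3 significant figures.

(8.32e-9) / (3.96) = 2.101e-9 W

2.10 nW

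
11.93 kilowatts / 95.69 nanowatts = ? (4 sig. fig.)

(11.93 × 10^3) / (95.69 × 10^-9) = 0.12467 × 10^12

124700000000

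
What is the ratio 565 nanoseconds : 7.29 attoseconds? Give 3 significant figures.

(565e-9) / (7.29e-18) = 77.5e9

77500000000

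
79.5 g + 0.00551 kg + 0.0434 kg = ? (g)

128.41 g

In g:
  79.5 g → 79.5
  0.00551 kg = 0.00551 × 10³ g = 5.51
  0.0434 kg = 0.0434 × 10³ g = 43.4
Sum: 79.5 + 5.51 + 43.4 = 128.41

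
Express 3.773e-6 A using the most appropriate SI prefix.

3.773 uA

= 3.773e-6 A; 1e-6 is micro.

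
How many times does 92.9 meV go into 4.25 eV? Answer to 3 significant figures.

(4.25) / (92.9e-3) = 0.04575e3

45.7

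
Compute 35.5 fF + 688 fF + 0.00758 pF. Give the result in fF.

In fF:
  35.5 fF → 35.5
  688 fF → 688
  0.00758 pF = 0.00758 × 10^3 fF = 7.58
Sum: 35.5 + 688 + 7.58 = 731.08

731.08 fF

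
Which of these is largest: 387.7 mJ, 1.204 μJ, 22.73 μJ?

387.7 mJ

387.7 mJ = 0.3877 J
1.204 μJ = 0.000001204 J
22.73 μJ = 0.00002273 J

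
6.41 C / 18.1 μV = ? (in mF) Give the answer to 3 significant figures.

(6.41) / (18.1 × 10^-6) = 0.35414 × 10^6 F

354000000 mF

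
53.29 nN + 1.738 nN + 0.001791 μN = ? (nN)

56.819 nN

In nN:
  53.29 nN → 53.29
  1.738 nN → 1.738
  0.001791 μN = 0.001791e3 nN = 1.791
Sum: 53.29 + 1.738 + 1.791 = 56.819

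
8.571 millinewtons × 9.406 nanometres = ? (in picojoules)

8.571 × 10⁻³ × 9.406 × 10⁻⁹ = 80.618826 × 10⁻¹² J

80.618826 picojoules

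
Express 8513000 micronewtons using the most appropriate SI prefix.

= 8.513 newtons; mantissa already in [1, 1000).

8.513 newtons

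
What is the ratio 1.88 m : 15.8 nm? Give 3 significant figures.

(1.88) / (15.8 × 10⁻⁹) = 0.119 × 10⁹

119000000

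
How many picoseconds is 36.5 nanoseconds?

36500 picoseconds

nano = 1e-9, pico = 1e-12; factor is 1e3.
36.5 × 1e3 = 36500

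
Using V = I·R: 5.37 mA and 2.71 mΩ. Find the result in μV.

14.5527 μV

5.37 × 10^-3 × 2.71 × 10^-3 = 14.5527 × 10^-6 V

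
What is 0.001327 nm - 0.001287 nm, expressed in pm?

0.04 pm

In pm:
  0.001327 nm = 0.001327e3 pm = 1.327
  0.001287 nm = 0.001287e3 pm = 1.287
Difference: 1.327 - 1.287 = 0.04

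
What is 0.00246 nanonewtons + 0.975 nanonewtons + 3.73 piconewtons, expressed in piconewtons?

981.19 piconewtons

In piconewtons:
  0.00246 nanonewtons = 0.00246 × 10^3 piconewtons = 2.46
  0.975 nanonewtons = 0.975 × 10^3 piconewtons = 975
  3.73 piconewtons → 3.73
Sum: 2.46 + 975 + 3.73 = 981.19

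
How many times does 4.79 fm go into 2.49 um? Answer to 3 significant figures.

(2.49 × 10⁻⁶) / (4.79 × 10⁻¹⁵) = 0.5198 × 10⁹

520000000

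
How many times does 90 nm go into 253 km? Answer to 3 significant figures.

(253e3) / (90e-9) = 2.811e12

2810000000000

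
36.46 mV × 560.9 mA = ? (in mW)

20.450414 mW

36.46 × 10⁻³ × 560.9 × 10⁻³ = 20450.414 × 10⁻⁶ W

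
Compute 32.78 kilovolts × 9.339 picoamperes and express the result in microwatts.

0.30613242 microwatts

32.78 × 10^3 × 9.339 × 10^-12 = 306.13242 × 10^-9 W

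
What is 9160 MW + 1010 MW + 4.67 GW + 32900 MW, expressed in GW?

In GW:
  9160 MW = 9160e-3 GW = 9.16
  1010 MW = 1010e-3 GW = 1.01
  4.67 GW → 4.67
  32900 MW = 32900e-3 GW = 32.9
Sum: 9.16 + 1.01 + 4.67 + 32.9 = 47.74

47.74 GW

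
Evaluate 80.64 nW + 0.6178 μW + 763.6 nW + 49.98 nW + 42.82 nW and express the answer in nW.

1554.84 nW

In nW:
  80.64 nW → 80.64
  0.6178 μW = 0.6178 × 10³ nW = 617.8
  763.6 nW → 763.6
  49.98 nW → 49.98
  42.82 nW → 42.82
Sum: 80.64 + 617.8 + 763.6 + 49.98 + 42.82 = 1554.84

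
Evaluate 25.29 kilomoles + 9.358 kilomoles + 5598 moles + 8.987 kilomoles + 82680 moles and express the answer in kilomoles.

In kilomoles:
  25.29 kilomoles → 25.29
  9.358 kilomoles → 9.358
  5598 moles = 5598e-3 kilomoles = 5.598
  8.987 kilomoles → 8.987
  82680 moles = 82680e-3 kilomoles = 82.68
Sum: 25.29 + 9.358 + 5.598 + 8.987 + 82.68 = 131.913

131.913 kilomoles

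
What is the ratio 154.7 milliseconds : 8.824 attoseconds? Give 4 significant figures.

17530000000000000

(154.7 × 10⁻³) / (8.824 × 10⁻¹⁸) = 17.532 × 10¹⁵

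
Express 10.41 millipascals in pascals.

0.01041 pascals

milli = 10⁻³, (no prefix) = 10⁰; factor is 10⁻³.
10.41 × 10⁻³ = 0.01041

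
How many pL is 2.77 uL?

2770000 pL

micro = 10⁻⁶, pico = 10⁻¹²; factor is 10⁶.
2.77 × 10⁶ = 2770000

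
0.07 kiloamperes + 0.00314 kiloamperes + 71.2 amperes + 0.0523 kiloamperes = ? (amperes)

196.64 amperes

In amperes:
  0.07 kiloamperes = 0.07 × 10³ amperes = 70
  0.00314 kiloamperes = 0.00314 × 10³ amperes = 3.14
  71.2 amperes → 71.2
  0.0523 kiloamperes = 0.0523 × 10³ amperes = 52.3
Sum: 70 + 3.14 + 71.2 + 52.3 = 196.64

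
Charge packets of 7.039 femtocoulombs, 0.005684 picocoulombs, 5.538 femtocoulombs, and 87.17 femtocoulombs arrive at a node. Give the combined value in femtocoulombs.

105.431 femtocoulombs

In femtocoulombs:
  7.039 femtocoulombs → 7.039
  0.005684 picocoulombs = 0.005684 × 10^3 femtocoulombs = 5.684
  5.538 femtocoulombs → 5.538
  87.17 femtocoulombs → 87.17
Sum: 7.039 + 5.684 + 5.538 + 87.17 = 105.431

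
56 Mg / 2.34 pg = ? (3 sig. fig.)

(56 × 10^6) / (2.34 × 10^-12) = 23.93 × 10^18

23900000000000000000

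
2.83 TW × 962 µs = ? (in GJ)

2.83 × 10^12 × 962 × 10^-6 = 2722.46 × 10^6 J

2.72246 GJ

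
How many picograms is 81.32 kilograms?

81320000000000000 picograms

kilo = 10^3, pico = 10^-12; factor is 10^15.
81.32 × 10^15 = 81320000000000000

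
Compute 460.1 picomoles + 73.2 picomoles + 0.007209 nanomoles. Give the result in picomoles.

In picomoles:
  460.1 picomoles → 460.1
  73.2 picomoles → 73.2
  0.007209 nanomoles = 0.007209 × 10³ picomoles = 7.209
Sum: 460.1 + 73.2 + 7.209 = 540.509

540.509 picomoles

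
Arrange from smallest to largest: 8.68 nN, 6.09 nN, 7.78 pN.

8.68 nN = 0.00000000868 N
6.09 nN = 0.00000000609 N
7.78 pN = 0.00000000000778 N

7.78 pN < 6.09 nN < 8.68 nN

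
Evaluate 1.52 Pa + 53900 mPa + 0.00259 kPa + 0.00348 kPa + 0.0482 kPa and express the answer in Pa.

In Pa:
  1.52 Pa → 1.52
  53900 mPa = 53900 × 10^-3 Pa = 53.9
  0.00259 kPa = 0.00259 × 10^3 Pa = 2.59
  0.00348 kPa = 0.00348 × 10^3 Pa = 3.48
  0.0482 kPa = 0.0482 × 10^3 Pa = 48.2
Sum: 1.52 + 53.9 + 2.59 + 3.48 + 48.2 = 109.69

109.69 Pa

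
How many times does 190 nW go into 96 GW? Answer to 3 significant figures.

(96 × 10⁹) / (190 × 10⁻⁹) = 0.5053 × 10¹⁸

505000000000000000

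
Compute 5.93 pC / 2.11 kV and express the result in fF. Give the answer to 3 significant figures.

2.81 fF

(5.93 × 10⁻¹²) / (2.11 × 10³) = 2.8104 × 10⁻¹⁵ F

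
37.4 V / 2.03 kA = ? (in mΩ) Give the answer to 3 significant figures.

(37.4) / (2.03 × 10^3) = 18.424 × 10^-3 Ω

18.4 mΩ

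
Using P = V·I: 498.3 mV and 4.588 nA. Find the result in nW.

498.3 × 10⁻³ × 4.588 × 10⁻⁹ = 2286.2004 × 10⁻¹² W

2.2862004 nW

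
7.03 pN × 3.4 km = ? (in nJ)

7.03 × 10^-12 × 3.4 × 10^3 = 23.902 × 10^-9 J

23.902 nJ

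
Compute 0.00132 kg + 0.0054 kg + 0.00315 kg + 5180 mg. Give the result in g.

In g:
  0.00132 kg = 0.00132e3 g = 1.32
  0.0054 kg = 0.0054e3 g = 5.4
  0.00315 kg = 0.00315e3 g = 3.15
  5180 mg = 5180e-3 g = 5.18
Sum: 1.32 + 5.4 + 3.15 + 5.18 = 15.05

15.05 g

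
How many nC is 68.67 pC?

pico = 10^-12, nano = 10^-9; factor is 10^-3.
68.67 × 10^-3 = 0.06867

0.06867 nC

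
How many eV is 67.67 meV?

0.06767 eV

milli = 10⁻³, (no prefix) = 10⁰; factor is 10⁻³.
67.67 × 10⁻³ = 0.06767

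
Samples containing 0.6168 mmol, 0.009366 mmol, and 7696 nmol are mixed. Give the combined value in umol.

In umol:
  0.6168 mmol = 0.6168 × 10³ umol = 616.8
  0.009366 mmol = 0.009366 × 10³ umol = 9.366
  7696 nmol = 7696 × 10⁻³ umol = 7.696
Sum: 616.8 + 9.366 + 7.696 = 633.862

633.862 umol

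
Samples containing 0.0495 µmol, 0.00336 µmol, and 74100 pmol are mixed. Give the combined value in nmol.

In nmol:
  0.0495 µmol = 0.0495 × 10³ nmol = 49.5
  0.00336 µmol = 0.00336 × 10³ nmol = 3.36
  74100 pmol = 74100 × 10⁻³ nmol = 74.1
Sum: 49.5 + 3.36 + 74.1 = 126.96

126.96 nmol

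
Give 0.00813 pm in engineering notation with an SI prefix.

8.13 fm

= 8.13e-15 m; 1e-15 is femto.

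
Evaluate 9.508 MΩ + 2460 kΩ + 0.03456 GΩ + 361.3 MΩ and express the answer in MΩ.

407.828 MΩ

In MΩ:
  9.508 MΩ → 9.508
  2460 kΩ = 2460 × 10⁻³ MΩ = 2.46
  0.03456 GΩ = 0.03456 × 10³ MΩ = 34.56
  361.3 MΩ → 361.3
Sum: 9.508 + 2.46 + 34.56 + 361.3 = 407.828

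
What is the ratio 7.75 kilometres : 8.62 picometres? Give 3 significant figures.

(7.75 × 10^3) / (8.62 × 10^-12) = 0.8991 × 10^15

899000000000000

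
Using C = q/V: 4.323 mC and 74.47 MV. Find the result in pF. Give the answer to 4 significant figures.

58.05 pF

(4.323e-3) / (74.47e6) = 0.0580502e-9 F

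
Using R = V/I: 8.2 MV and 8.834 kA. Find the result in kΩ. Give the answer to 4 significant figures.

(8.2 × 10⁶) / (8.834 × 10³) = 0.928232 × 10³ Ω

0.9282 kΩ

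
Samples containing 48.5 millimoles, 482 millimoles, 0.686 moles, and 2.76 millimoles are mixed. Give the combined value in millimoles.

1219.26 millimoles

In millimoles:
  48.5 millimoles → 48.5
  482 millimoles → 482
  0.686 moles = 0.686e3 millimoles = 686
  2.76 millimoles → 2.76
Sum: 48.5 + 482 + 686 + 2.76 = 1219.26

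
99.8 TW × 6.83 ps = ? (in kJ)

99.8e12 × 6.83e-12 = 681.634 J

0.681634 kJ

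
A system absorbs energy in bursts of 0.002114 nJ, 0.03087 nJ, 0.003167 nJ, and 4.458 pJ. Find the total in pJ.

40.609 pJ

In pJ:
  0.002114 nJ = 0.002114 × 10³ pJ = 2.114
  0.03087 nJ = 0.03087 × 10³ pJ = 30.87
  0.003167 nJ = 0.003167 × 10³ pJ = 3.167
  4.458 pJ → 4.458
Sum: 2.114 + 30.87 + 3.167 + 4.458 = 40.609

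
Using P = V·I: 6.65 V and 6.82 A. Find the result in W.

6.65 × 6.82 = 45.353 W

45.353 W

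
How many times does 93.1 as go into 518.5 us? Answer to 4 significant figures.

(518.5 × 10⁻⁶) / (93.1 × 10⁻¹⁸) = 5.5693 × 10¹²

5569000000000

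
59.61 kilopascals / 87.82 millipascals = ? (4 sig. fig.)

(59.61 × 10^3) / (87.82 × 10^-3) = 0.67877 × 10^6

678800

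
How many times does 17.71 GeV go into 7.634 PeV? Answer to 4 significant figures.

431100

(7.634 × 10¹⁵) / (17.71 × 10⁹) = 0.43106 × 10⁶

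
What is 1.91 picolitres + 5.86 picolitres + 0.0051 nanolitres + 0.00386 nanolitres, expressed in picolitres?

In picolitres:
  1.91 picolitres → 1.91
  5.86 picolitres → 5.86
  0.0051 nanolitres = 0.0051 × 10³ picolitres = 5.1
  0.00386 nanolitres = 0.00386 × 10³ picolitres = 3.86
Sum: 1.91 + 5.86 + 5.1 + 3.86 = 16.73

16.73 picolitres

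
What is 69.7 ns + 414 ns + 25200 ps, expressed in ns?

In ns:
  69.7 ns → 69.7
  414 ns → 414
  25200 ps = 25200 × 10^-3 ns = 25.2
Sum: 69.7 + 414 + 25.2 = 508.9

508.9 ns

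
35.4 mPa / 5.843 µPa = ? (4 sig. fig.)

6059

(35.4e-3) / (5.843e-6) = 6.0585e3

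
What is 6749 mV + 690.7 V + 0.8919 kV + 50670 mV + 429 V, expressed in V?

2069.019 V

In V:
  6749 mV = 6749 × 10⁻³ V = 6.749
  690.7 V → 690.7
  0.8919 kV = 0.8919 × 10³ V = 891.9
  50670 mV = 50670 × 10⁻³ V = 50.67
  429 V → 429
Sum: 6.749 + 690.7 + 891.9 + 50.67 + 429 = 2069.019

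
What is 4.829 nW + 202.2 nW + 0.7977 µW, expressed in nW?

In nW:
  4.829 nW → 4.829
  202.2 nW → 202.2
  0.7977 µW = 0.7977e3 nW = 797.7
Sum: 4.829 + 202.2 + 797.7 = 1004.729

1004.729 nW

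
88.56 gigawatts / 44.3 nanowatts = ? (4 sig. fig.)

(88.56 × 10^9) / (44.3 × 10^-9) = 1.9991 × 10^18

1999000000000000000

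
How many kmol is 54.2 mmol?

milli = 10⁻³, kilo = 10³; factor is 10⁻⁶.
54.2 × 10⁻⁶ = 0.0000542

0.0000542 kmol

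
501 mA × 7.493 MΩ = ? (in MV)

501 × 10^-3 × 7.493 × 10^6 = 3753.993 × 10^3 V

3.753993 MV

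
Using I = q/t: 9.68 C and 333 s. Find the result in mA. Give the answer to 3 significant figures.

(9.68) / (333) = 0.029069 A

29.1 mA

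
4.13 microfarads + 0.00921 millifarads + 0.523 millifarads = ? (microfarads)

In microfarads:
  4.13 microfarads → 4.13
  0.00921 millifarads = 0.00921 × 10³ microfarads = 9.21
  0.523 millifarads = 0.523 × 10³ microfarads = 523
Sum: 4.13 + 9.21 + 523 = 536.34

536.34 microfarads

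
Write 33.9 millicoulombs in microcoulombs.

milli = 10^-3, micro = 10^-6; factor is 10^3.
33.9 × 10^3 = 33900

33900 microcoulombs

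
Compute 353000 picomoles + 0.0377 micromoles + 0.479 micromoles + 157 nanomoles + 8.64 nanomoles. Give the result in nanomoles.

In nanomoles:
  353000 picomoles = 353000 × 10⁻³ nanomoles = 353
  0.0377 micromoles = 0.0377 × 10³ nanomoles = 37.7
  0.479 micromoles = 0.479 × 10³ nanomoles = 479
  157 nanomoles → 157
  8.64 nanomoles → 8.64
Sum: 353 + 37.7 + 479 + 157 + 8.64 = 1035.34

1035.34 nanomoles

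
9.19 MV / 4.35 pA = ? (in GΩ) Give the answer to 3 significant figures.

2110000000 GΩ

(9.19e6) / (4.35e-12) = 2.1126e18 Ω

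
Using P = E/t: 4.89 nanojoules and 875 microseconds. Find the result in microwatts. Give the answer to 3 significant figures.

5.59 microwatts

(4.89e-9) / (875e-6) = 0.0055886e-3 W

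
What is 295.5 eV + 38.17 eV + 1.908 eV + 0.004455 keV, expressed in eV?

340.033 eV

In eV:
  295.5 eV → 295.5
  38.17 eV → 38.17
  1.908 eV → 1.908
  0.004455 keV = 0.004455 × 10^3 eV = 4.455
Sum: 295.5 + 38.17 + 1.908 + 4.455 = 340.033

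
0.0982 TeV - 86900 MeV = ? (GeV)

11.3 GeV

In GeV:
  0.0982 TeV = 0.0982e3 GeV = 98.2
  86900 MeV = 86900e-3 GeV = 86.9
Difference: 98.2 - 86.9 = 11.3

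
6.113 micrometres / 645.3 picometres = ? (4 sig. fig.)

(6.113 × 10⁻⁶) / (645.3 × 10⁻¹²) = 0.0094731 × 10⁶

9473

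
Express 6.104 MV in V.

6104000 V

mega = 10^6, (no prefix) = 10^0; factor is 10^6.
6.104 × 10^6 = 6104000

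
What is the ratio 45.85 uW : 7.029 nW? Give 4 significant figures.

(45.85 × 10^-6) / (7.029 × 10^-9) = 6.523 × 10^3

6523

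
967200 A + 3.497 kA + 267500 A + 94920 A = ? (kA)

In kA:
  967200 A = 967200 × 10^-3 kA = 967.2
  3.497 kA → 3.497
  267500 A = 267500 × 10^-3 kA = 267.5
  94920 A = 94920 × 10^-3 kA = 94.92
Sum: 967.2 + 3.497 + 267.5 + 94.92 = 1333.117

1333.117 kA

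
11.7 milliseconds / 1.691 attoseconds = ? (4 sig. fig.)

(11.7 × 10^-3) / (1.691 × 10^-18) = 6.919 × 10^15

6919000000000000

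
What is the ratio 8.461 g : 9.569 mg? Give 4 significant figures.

884.2

(8.461) / (9.569 × 10⁻³) = 0.88421 × 10³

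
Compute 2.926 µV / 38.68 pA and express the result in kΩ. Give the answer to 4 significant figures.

75.65 kΩ

(2.926e-6) / (38.68e-12) = 0.0756463e6 Ω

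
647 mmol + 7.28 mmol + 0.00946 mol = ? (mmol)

663.74 mmol

In mmol:
  647 mmol → 647
  7.28 mmol → 7.28
  0.00946 mol = 0.00946 × 10^3 mmol = 9.46
Sum: 647 + 7.28 + 9.46 = 663.74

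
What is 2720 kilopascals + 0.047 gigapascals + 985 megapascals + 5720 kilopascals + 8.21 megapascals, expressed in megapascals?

In megapascals:
  2720 kilopascals = 2720e-3 megapascals = 2.72
  0.047 gigapascals = 0.047e3 megapascals = 47
  985 megapascals → 985
  5720 kilopascals = 5720e-3 megapascals = 5.72
  8.21 megapascals → 8.21
Sum: 2.72 + 47 + 985 + 5.72 + 8.21 = 1048.65

1048.65 megapascals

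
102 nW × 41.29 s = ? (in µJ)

4.21158 µJ

102 × 10⁻⁹ × 41.29 = 4211.58 × 10⁻⁹ J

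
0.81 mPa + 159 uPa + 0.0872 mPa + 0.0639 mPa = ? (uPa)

In uPa:
  0.81 mPa = 0.81 × 10^3 uPa = 810
  159 uPa → 159
  0.0872 mPa = 0.0872 × 10^3 uPa = 87.2
  0.0639 mPa = 0.0639 × 10^3 uPa = 63.9
Sum: 810 + 159 + 87.2 + 63.9 = 1120.1

1120.1 uPa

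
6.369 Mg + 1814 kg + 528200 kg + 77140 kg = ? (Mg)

613.523 Mg

In Mg:
  6.369 Mg → 6.369
  1814 kg = 1814e-3 Mg = 1.814
  528200 kg = 528200e-3 Mg = 528.2
  77140 kg = 77140e-3 Mg = 77.14
Sum: 6.369 + 1.814 + 528.2 + 77.14 = 613.523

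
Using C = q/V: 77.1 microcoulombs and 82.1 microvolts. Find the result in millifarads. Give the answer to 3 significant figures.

939 millifarads

(77.1 × 10^-6) / (82.1 × 10^-6) = 0.9391 F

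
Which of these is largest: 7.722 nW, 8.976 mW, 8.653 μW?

8.976 mW

7.722 nW = 0.000000007722 W
8.976 mW = 0.008976 W
8.653 μW = 0.000008653 W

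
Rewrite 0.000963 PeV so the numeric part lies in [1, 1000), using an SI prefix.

963 GeV

= 963 × 10⁹ eV; 10⁹ is giga.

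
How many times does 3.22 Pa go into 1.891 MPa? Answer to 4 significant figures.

587300

(1.891 × 10^6) / (3.22) = 0.58727 × 10^6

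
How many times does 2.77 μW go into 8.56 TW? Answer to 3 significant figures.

(8.56 × 10^12) / (2.77 × 10^-6) = 3.09 × 10^18

3090000000000000000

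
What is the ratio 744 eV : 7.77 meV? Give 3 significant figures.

95800

(744) / (7.77 × 10⁻³) = 95.75 × 10³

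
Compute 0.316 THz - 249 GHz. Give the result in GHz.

67 GHz

In GHz:
  0.316 THz = 0.316 × 10^3 GHz = 316
  249 GHz → 249
Difference: 316 - 249 = 67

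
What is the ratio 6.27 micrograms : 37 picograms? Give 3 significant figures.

(6.27e-6) / (37e-12) = 0.1695e6

169000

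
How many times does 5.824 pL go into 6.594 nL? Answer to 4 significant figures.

(6.594e-9) / (5.824e-12) = 1.1322e3

1132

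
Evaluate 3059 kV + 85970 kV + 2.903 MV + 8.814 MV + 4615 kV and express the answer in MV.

105.361 MV

In MV:
  3059 kV = 3059e-3 MV = 3.059
  85970 kV = 85970e-3 MV = 85.97
  2.903 MV → 2.903
  8.814 MV → 8.814
  4615 kV = 4615e-3 MV = 4.615
Sum: 3.059 + 85.97 + 2.903 + 8.814 + 4.615 = 105.361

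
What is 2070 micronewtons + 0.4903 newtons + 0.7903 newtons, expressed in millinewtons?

In millinewtons:
  2070 micronewtons = 2070e-3 millinewtons = 2.07
  0.4903 newtons = 0.4903e3 millinewtons = 490.3
  0.7903 newtons = 0.7903e3 millinewtons = 790.3
Sum: 2.07 + 490.3 + 790.3 = 1282.67

1282.67 millinewtons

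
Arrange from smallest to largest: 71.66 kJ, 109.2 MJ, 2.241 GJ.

71.66 kJ = 71660 J
109.2 MJ = 109200000 J
2.241 GJ = 2241000000 J

71.66 kJ < 109.2 MJ < 2.241 GJ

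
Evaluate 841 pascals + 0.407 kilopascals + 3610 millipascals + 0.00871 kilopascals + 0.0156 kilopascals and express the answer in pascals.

1275.92 pascals

In pascals:
  841 pascals → 841
  0.407 kilopascals = 0.407 × 10^3 pascals = 407
  3610 millipascals = 3610 × 10^-3 pascals = 3.61
  0.00871 kilopascals = 0.00871 × 10^3 pascals = 8.71
  0.0156 kilopascals = 0.0156 × 10^3 pascals = 15.6
Sum: 841 + 407 + 3.61 + 8.71 + 15.6 = 1275.92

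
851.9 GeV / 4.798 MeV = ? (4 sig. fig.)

177600

(851.9 × 10^9) / (4.798 × 10^6) = 177.55 × 10^3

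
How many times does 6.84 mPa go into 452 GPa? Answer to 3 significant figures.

66100000000000

(452 × 10^9) / (6.84 × 10^-3) = 66.08 × 10^12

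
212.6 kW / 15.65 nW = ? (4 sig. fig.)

13580000000000

(212.6 × 10³) / (15.65 × 10⁻⁹) = 13.585 × 10¹²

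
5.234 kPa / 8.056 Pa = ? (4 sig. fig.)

(5.234e3) / (8.056) = 0.6497e3

649.7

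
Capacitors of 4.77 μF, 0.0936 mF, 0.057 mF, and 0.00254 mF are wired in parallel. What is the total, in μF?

157.91 μF

In μF:
  4.77 μF → 4.77
  0.0936 mF = 0.0936 × 10^3 μF = 93.6
  0.057 mF = 0.057 × 10^3 μF = 57
  0.00254 mF = 0.00254 × 10^3 μF = 2.54
Sum: 4.77 + 93.6 + 57 + 2.54 = 157.91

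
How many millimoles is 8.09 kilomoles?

kilo = 10³, milli = 10⁻³; factor is 10⁶.
8.09 × 10⁶ = 8090000

8090000 millimoles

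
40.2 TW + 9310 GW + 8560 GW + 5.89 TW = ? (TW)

63.96 TW

In TW:
  40.2 TW → 40.2
  9310 GW = 9310 × 10^-3 TW = 9.31
  8560 GW = 8560 × 10^-3 TW = 8.56
  5.89 TW → 5.89
Sum: 40.2 + 9.31 + 8.56 + 5.89 = 63.96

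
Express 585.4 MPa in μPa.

mega = 10⁶, micro = 10⁻⁶; factor is 10¹².
585.4 × 10¹² = 585400000000000

585400000000000 μPa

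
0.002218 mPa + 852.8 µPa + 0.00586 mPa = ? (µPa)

860.878 µPa

In µPa:
  0.002218 mPa = 0.002218e3 µPa = 2.218
  852.8 µPa → 852.8
  0.00586 mPa = 0.00586e3 µPa = 5.86
Sum: 2.218 + 852.8 + 5.86 = 860.878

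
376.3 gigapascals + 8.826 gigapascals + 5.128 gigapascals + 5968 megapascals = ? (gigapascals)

396.222 gigapascals

In gigapascals:
  376.3 gigapascals → 376.3
  8.826 gigapascals → 8.826
  5.128 gigapascals → 5.128
  5968 megapascals = 5968 × 10⁻³ gigapascals = 5.968
Sum: 376.3 + 8.826 + 5.128 + 5.968 = 396.222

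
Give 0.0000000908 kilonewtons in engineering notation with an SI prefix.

= 90.8 × 10⁻⁶ newtons; 10⁻⁶ is micro.

90.8 micronewtons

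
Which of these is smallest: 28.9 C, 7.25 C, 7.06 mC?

28.9 C = 28.9 C
7.25 C = 7.25 C
7.06 mC = 0.00706 C

7.06 mC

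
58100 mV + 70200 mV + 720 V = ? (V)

848.3 V

In V:
  58100 mV = 58100e-3 V = 58.1
  70200 mV = 70200e-3 V = 70.2
  720 V → 720
Sum: 58.1 + 70.2 + 720 = 848.3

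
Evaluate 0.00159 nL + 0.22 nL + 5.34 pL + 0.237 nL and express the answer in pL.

463.93 pL

In pL:
  0.00159 nL = 0.00159 × 10³ pL = 1.59
  0.22 nL = 0.22 × 10³ pL = 220
  5.34 pL → 5.34
  0.237 nL = 0.237 × 10³ pL = 237
Sum: 1.59 + 220 + 5.34 + 237 = 463.93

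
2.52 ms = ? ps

milli = 10⁻³, pico = 10⁻¹²; factor is 10⁹.
2.52 × 10⁹ = 2520000000

2520000000 ps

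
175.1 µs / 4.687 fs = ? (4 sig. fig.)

37360000000

(175.1 × 10⁻⁶) / (4.687 × 10⁻¹⁵) = 37.359 × 10⁹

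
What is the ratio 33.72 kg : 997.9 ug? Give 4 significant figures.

33790000

(33.72e3) / (997.9e-6) = 0.033791e9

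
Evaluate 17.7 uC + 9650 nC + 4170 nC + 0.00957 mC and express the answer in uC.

In uC:
  17.7 uC → 17.7
  9650 nC = 9650 × 10^-3 uC = 9.65
  4170 nC = 4170 × 10^-3 uC = 4.17
  0.00957 mC = 0.00957 × 10^3 uC = 9.57
Sum: 17.7 + 9.65 + 4.17 + 9.57 = 41.09

41.09 uC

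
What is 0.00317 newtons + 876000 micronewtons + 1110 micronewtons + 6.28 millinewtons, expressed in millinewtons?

886.56 millinewtons

In millinewtons:
  0.00317 newtons = 0.00317 × 10³ millinewtons = 3.17
  876000 micronewtons = 876000 × 10⁻³ millinewtons = 876
  1110 micronewtons = 1110 × 10⁻³ millinewtons = 1.11
  6.28 millinewtons → 6.28
Sum: 3.17 + 876 + 1.11 + 6.28 = 886.56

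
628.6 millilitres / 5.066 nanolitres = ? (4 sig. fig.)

(628.6 × 10⁻³) / (5.066 × 10⁻⁹) = 124.08 × 10⁶

124100000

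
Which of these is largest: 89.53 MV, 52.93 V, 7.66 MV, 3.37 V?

89.53 MV

89.53 MV = 89530000 V
52.93 V = 52.93 V
7.66 MV = 7660000 V
3.37 V = 3.37 V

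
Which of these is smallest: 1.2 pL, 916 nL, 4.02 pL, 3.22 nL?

1.2 pL

1.2 pL = 0.0000000000012 L
916 nL = 0.000000916 L
4.02 pL = 0.00000000000402 L
3.22 nL = 0.00000000322 L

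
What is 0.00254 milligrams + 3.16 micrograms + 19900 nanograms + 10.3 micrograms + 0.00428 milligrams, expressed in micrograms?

40.18 micrograms

In micrograms:
  0.00254 milligrams = 0.00254e3 micrograms = 2.54
  3.16 micrograms → 3.16
  19900 nanograms = 19900e-3 micrograms = 19.9
  10.3 micrograms → 10.3
  0.00428 milligrams = 0.00428e3 micrograms = 4.28
Sum: 2.54 + 3.16 + 19.9 + 10.3 + 4.28 = 40.18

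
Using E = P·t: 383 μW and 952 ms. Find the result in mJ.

0.364616 mJ

383 × 10^-6 × 952 × 10^-3 = 364616 × 10^-9 J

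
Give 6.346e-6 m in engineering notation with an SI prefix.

6.346 µm

= 6.346e-6 m; 1e-6 is micro.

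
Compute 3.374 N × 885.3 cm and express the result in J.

3.374 × 885.3e-2 = 2987.0022e-2 J

29.870022 J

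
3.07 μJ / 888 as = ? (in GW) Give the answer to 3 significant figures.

(3.07 × 10⁻⁶) / (888 × 10⁻¹⁸) = 0.0034572 × 10¹² W

3.46 GW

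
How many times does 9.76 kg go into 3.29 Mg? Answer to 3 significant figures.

337

(3.29e6) / (9.76e3) = 0.3371e3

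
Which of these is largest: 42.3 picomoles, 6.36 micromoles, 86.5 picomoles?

42.3 picomoles = 0.0000000000423 moles
6.36 micromoles = 0.00000636 moles
86.5 picomoles = 0.0000000000865 moles

6.36 micromoles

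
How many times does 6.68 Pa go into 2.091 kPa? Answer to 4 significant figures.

(2.091 × 10^3) / (6.68) = 0.31302 × 10^3

313.0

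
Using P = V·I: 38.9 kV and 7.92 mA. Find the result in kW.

38.9 × 10^3 × 7.92 × 10^-3 = 308.088 W

0.308088 kW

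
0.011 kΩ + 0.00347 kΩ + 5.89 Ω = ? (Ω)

20.36 Ω

In Ω:
  0.011 kΩ = 0.011 × 10^3 Ω = 11
  0.00347 kΩ = 0.00347 × 10^3 Ω = 3.47
  5.89 Ω → 5.89
Sum: 11 + 3.47 + 5.89 = 20.36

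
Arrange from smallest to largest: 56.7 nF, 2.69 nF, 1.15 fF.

1.15 fF < 2.69 nF < 56.7 nF

56.7 nF = 0.0000000567 F
2.69 nF = 0.00000000269 F
1.15 fF = 0.00000000000000115 F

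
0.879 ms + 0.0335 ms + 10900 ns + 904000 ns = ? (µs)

1827.4 µs

In µs:
  0.879 ms = 0.879 × 10³ µs = 879
  0.0335 ms = 0.0335 × 10³ µs = 33.5
  10900 ns = 10900 × 10⁻³ µs = 10.9
  904000 ns = 904000 × 10⁻³ µs = 904
Sum: 879 + 33.5 + 10.9 + 904 = 1827.4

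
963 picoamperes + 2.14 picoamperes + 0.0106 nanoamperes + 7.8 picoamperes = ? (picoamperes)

983.54 picoamperes

In picoamperes:
  963 picoamperes → 963
  2.14 picoamperes → 2.14
  0.0106 nanoamperes = 0.0106e3 picoamperes = 10.6
  7.8 picoamperes → 7.8
Sum: 963 + 2.14 + 10.6 + 7.8 = 983.54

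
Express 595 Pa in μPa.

595000000 μPa

(no prefix) = 10⁰, micro = 10⁻⁶; factor is 10⁶.
595 × 10⁶ = 595000000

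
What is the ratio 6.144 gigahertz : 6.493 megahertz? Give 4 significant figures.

(6.144 × 10^9) / (6.493 × 10^6) = 0.94625 × 10^3

946.2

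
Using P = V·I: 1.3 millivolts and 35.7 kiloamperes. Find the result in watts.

1.3e-3 × 35.7e3 = 46.41 W

46.41 watts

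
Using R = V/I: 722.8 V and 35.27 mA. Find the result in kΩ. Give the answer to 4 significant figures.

20.49 kΩ

(722.8) / (35.27 × 10⁻³) = 20.4933 × 10³ Ω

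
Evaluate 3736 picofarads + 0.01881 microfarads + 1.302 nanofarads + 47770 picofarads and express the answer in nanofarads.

71.618 nanofarads

In nanofarads:
  3736 picofarads = 3736e-3 nanofarads = 3.736
  0.01881 microfarads = 0.01881e3 nanofarads = 18.81
  1.302 nanofarads → 1.302
  47770 picofarads = 47770e-3 nanofarads = 47.77
Sum: 3.736 + 18.81 + 1.302 + 47.77 = 71.618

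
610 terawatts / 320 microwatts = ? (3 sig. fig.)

(610e12) / (320e-6) = 1.906e18

1910000000000000000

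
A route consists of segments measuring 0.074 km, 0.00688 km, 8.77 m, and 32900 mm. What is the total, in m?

In m:
  0.074 km = 0.074 × 10³ m = 74
  0.00688 km = 0.00688 × 10³ m = 6.88
  8.77 m → 8.77
  32900 mm = 32900 × 10⁻³ m = 32.9
Sum: 74 + 6.88 + 8.77 + 32.9 = 122.55

122.55 m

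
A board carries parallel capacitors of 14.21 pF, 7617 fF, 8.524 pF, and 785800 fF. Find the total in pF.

In pF:
  14.21 pF → 14.21
  7617 fF = 7617e-3 pF = 7.617
  8.524 pF → 8.524
  785800 fF = 785800e-3 pF = 785.8
Sum: 14.21 + 7.617 + 8.524 + 785.8 = 816.151

816.151 pF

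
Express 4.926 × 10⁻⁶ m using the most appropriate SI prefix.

4.926 µm

= 4.926 × 10⁻⁶ m; 10⁻⁶ is micro.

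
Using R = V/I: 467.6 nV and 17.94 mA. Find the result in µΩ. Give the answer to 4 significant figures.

(467.6 × 10⁻⁹) / (17.94 × 10⁻³) = 26.0647 × 10⁻⁶ Ω

26.06 µΩ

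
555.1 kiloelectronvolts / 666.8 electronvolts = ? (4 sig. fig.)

(555.1 × 10^3) / (666.8) = 0.83248 × 10^3

832.5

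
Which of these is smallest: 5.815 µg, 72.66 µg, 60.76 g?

5.815 µg

5.815 µg = 0.000005815 g
72.66 µg = 0.00007266 g
60.76 g = 60.76 g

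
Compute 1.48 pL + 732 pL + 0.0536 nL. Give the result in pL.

787.08 pL

In pL:
  1.48 pL → 1.48
  732 pL → 732
  0.0536 nL = 0.0536 × 10³ pL = 53.6
Sum: 1.48 + 732 + 53.6 = 787.08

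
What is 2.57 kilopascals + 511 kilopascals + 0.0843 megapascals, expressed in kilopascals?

597.87 kilopascals

In kilopascals:
  2.57 kilopascals → 2.57
  511 kilopascals → 511
  0.0843 megapascals = 0.0843 × 10^3 kilopascals = 84.3
Sum: 2.57 + 511 + 84.3 = 597.87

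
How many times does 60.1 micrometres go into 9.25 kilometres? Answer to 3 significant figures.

154000000

(9.25 × 10^3) / (60.1 × 10^-6) = 0.1539 × 10^9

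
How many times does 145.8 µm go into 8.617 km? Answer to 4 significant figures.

59100000

(8.617 × 10³) / (145.8 × 10⁻⁶) = 0.059102 × 10⁹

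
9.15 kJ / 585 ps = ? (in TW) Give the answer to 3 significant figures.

15.6 TW

(9.15 × 10³) / (585 × 10⁻¹²) = 0.015641 × 10¹⁵ W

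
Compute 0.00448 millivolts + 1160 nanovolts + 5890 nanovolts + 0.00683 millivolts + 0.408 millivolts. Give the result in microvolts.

426.36 microvolts

In microvolts:
  0.00448 millivolts = 0.00448 × 10^3 microvolts = 4.48
  1160 nanovolts = 1160 × 10^-3 microvolts = 1.16
  5890 nanovolts = 5890 × 10^-3 microvolts = 5.89
  0.00683 millivolts = 0.00683 × 10^3 microvolts = 6.83
  0.408 millivolts = 0.408 × 10^3 microvolts = 408
Sum: 4.48 + 1.16 + 5.89 + 6.83 + 408 = 426.36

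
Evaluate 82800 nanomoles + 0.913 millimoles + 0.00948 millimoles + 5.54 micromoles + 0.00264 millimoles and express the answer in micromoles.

In micromoles:
  82800 nanomoles = 82800 × 10⁻³ micromoles = 82.8
  0.913 millimoles = 0.913 × 10³ micromoles = 913
  0.00948 millimoles = 0.00948 × 10³ micromoles = 9.48
  5.54 micromoles → 5.54
  0.00264 millimoles = 0.00264 × 10³ micromoles = 2.64
Sum: 82.8 + 913 + 9.48 + 5.54 + 2.64 = 1013.46

1013.46 micromoles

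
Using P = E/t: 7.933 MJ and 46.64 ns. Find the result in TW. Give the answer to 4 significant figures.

170.1 TW

(7.933 × 10^6) / (46.64 × 10^-9) = 0.17009 × 10^15 W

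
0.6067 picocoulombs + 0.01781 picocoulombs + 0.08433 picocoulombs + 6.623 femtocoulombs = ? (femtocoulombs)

In femtocoulombs:
  0.6067 picocoulombs = 0.6067 × 10³ femtocoulombs = 606.7
  0.01781 picocoulombs = 0.01781 × 10³ femtocoulombs = 17.81
  0.08433 picocoulombs = 0.08433 × 10³ femtocoulombs = 84.33
  6.623 femtocoulombs → 6.623
Sum: 606.7 + 17.81 + 84.33 + 6.623 = 715.463

715.463 femtocoulombs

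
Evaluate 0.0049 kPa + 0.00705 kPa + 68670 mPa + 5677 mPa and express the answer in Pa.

86.297 Pa

In Pa:
  0.0049 kPa = 0.0049e3 Pa = 4.9
  0.00705 kPa = 0.00705e3 Pa = 7.05
  68670 mPa = 68670e-3 Pa = 68.67
  5677 mPa = 5677e-3 Pa = 5.677
Sum: 4.9 + 7.05 + 68.67 + 5.677 = 86.297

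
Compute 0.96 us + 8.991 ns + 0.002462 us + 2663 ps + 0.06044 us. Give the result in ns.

In ns:
  0.96 us = 0.96 × 10³ ns = 960
  8.991 ns → 8.991
  0.002462 us = 0.002462 × 10³ ns = 2.462
  2663 ps = 2663 × 10⁻³ ns = 2.663
  0.06044 us = 0.06044 × 10³ ns = 60.44
Sum: 960 + 8.991 + 2.462 + 2.663 + 60.44 = 1034.556

1034.556 ns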